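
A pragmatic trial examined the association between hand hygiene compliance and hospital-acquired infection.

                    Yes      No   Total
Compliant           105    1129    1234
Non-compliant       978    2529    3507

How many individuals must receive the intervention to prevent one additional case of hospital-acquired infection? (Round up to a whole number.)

Risk in treated group = 105/1234 = 0.08509; risk in control = 978/3507 = 0.27887.
Absolute risk reduction = 0.27887 − 0.08509 = 0.19378
NNT = 1 / ARR = 1 / 0.19378 = 5.160 → round up → 6

6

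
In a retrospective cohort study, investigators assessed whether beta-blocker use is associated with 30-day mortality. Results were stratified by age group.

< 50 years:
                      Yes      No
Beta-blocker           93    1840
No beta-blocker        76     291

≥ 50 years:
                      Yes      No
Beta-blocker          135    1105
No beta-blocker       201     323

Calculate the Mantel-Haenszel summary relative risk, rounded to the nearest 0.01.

RR_MH = Σ(aᵢ·n₀ᵢ/nᵢ) / Σ(cᵢ·n₁ᵢ/nᵢ), with n₁ᵢ = aᵢ+bᵢ (exposed), n₀ᵢ = cᵢ+dᵢ (unexposed), nᵢ = n₁ᵢ+n₀ᵢ.
Stratum 1 (< 50 years): n₁ = 1933, n₀ = 367, n = 2300; a·n₀/n = 93·367/2300 = 14.8396; c·n₁/n = 76·1933/2300 = 63.8730
Stratum 2 (≥ 50 years): n₁ = 1240, n₀ = 524, n = 1764; a·n₀/n = 135·524/1764 = 40.1020; c·n₁/n = 201·1240/1764 = 141.2925
RR_MH = (14.8396 + 40.1020) / (63.8730 + 141.2925) = 54.9416 / 205.1656 = 0.26779

0.27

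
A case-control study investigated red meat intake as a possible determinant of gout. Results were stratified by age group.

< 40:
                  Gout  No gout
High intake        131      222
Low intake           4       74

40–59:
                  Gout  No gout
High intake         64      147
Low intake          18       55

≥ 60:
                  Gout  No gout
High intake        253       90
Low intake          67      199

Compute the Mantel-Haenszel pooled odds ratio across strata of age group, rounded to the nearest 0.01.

5.52

OR_MH = Σ(aᵢdᵢ/nᵢ) / Σ(bᵢcᵢ/nᵢ), where nᵢ is the stratum total.
Stratum 1 (< 40): n = 431; a·d/n = 131·74/431 = 22.4919; b·c/n = 222·4/431 = 2.0603
Stratum 2 (40–59): n = 284; a·d/n = 64·55/284 = 12.3944; b·c/n = 147·18/284 = 9.3169
Stratum 3 (≥ 60): n = 609; a·d/n = 253·199/609 = 82.6716; b·c/n = 90·67/609 = 9.9015
OR_MH = (22.4919 + 12.3944 + 82.6716) / (2.0603 + 9.3169 + 9.9015) = 117.5578 / 21.2787 = 5.52467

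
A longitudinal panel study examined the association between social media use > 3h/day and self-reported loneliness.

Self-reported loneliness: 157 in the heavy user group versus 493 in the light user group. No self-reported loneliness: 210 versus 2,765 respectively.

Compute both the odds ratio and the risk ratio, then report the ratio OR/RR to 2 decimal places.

From the description: a = 157, b = 210, c = 493, d = 2765.
OR = (157·2765)/(210·493) = 434105/103530 = 4.19304
Risk in exposed = 157/367 = 0.42779; risk in unexposed = 493/3258 = 0.15132; RR = 2.82708
OR/RR = 4.19304 / 2.82708 = 1.48317
The outcome is not rare, so the OR lies further from 1 than the RR.

1.48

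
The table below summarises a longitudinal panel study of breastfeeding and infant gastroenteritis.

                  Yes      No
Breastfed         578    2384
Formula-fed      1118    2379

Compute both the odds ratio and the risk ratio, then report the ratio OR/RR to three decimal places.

0.845

Cells: a = 578, b = 2384, c = 1118, d = 2379.
OR = (578·2379)/(2384·1118) = 1375062/2665312 = 0.51591
Risk in exposed = 578/2962 = 0.19514; risk in unexposed = 1118/3497 = 0.31970; RR = 0.61037
OR/RR = 0.51591 / 0.61037 = 0.84524
The outcome is not rare, so the OR lies further from 1 than the RR.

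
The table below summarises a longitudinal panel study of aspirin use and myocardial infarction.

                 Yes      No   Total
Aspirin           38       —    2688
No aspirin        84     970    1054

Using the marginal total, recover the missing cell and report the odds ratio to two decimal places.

The missing cell is in the exposed row: 2688 − 38 = 2650.
So a = 38, b = 2650, c = 84, d = 970.
OR = (a·d)/(b·c) = (38 × 970) / (2650 × 84) = 36860 / 222600 = 0.16559

0.17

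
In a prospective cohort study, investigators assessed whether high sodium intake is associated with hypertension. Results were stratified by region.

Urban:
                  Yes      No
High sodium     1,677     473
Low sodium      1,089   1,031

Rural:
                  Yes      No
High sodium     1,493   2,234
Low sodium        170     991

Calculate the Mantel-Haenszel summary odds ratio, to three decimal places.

3.568

OR_MH = Σ(aᵢdᵢ/nᵢ) / Σ(bᵢcᵢ/nᵢ), where nᵢ is the stratum total.
Stratum 1 (Urban): n = 4270; a·d/n = 1677·1031/4270 = 404.9150; b·c/n = 473·1089/4270 = 120.6316
Stratum 2 (Rural): n = 4888; a·d/n = 1493·991/4888 = 302.6929; b·c/n = 2234·170/4888 = 77.6964
OR_MH = (404.9150 + 302.6929) / (120.6316 + 77.6964) = 707.6079 / 198.3280 = 3.56787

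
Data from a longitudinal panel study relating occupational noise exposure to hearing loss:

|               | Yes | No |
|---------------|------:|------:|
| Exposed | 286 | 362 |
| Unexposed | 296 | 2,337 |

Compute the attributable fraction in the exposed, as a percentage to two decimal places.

74.53

Cells: a = 286, b = 362, c = 296, d = 2337.
Risk in exposed = 286/648 = 0.44136; risk in unexposed = 296/2633 = 0.11242.
RR = 0.44136/0.11242 = 3.92600
AR% = (RR − 1)/RR × 100 = (3.92600 − 1)/3.92600 × 100 = 74.5288%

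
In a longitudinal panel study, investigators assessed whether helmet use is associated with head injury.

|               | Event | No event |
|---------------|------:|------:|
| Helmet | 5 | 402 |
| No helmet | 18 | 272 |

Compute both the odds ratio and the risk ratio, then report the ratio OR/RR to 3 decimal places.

Cells: a = 5, b = 402, c = 18, d = 272.
OR = (5·272)/(402·18) = 1360/7236 = 0.18795
Risk in exposed = 5/407 = 0.01229; risk in unexposed = 18/290 = 0.06207; RR = 0.19793
OR/RR = 0.18795 / 0.19793 = 0.94960
The outcome is rare in both groups, so OR ≈ RR (ratio near 1).

0.950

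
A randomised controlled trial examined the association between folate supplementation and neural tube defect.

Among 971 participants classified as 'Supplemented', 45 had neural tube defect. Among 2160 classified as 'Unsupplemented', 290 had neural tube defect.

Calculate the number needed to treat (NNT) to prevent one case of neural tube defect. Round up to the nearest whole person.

12

Risk in treated group = 45/971 = 0.04634; risk in control = 290/2160 = 0.13426.
Absolute risk reduction = 0.13426 − 0.04634 = 0.08792
NNT = 1 / ARR = 1 / 0.08792 = 11.375 → round up → 12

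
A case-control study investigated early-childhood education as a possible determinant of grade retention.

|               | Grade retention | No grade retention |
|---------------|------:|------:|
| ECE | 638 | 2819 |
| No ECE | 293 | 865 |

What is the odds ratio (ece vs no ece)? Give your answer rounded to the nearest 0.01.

0.67

Cells: a = 638, b = 2819, c = 293, d = 865.
OR = (a·d)/(b·c) = (638 × 865) / (2819 × 293) = 551870 / 825967 = 0.66815
Exposure is associated with lower odds of grade retention (OR = 0.67 < 1).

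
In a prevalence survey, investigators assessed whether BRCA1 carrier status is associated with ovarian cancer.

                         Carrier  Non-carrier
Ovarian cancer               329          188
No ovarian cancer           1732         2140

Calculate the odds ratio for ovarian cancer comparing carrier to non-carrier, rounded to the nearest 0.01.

Reading the table with exposure as columns: a = 329 (Carrier, case), b = 1732 (Carrier, non-case), c = 188 (Non-carrier, case), d = 2140.
OR = (a·d)/(b·c) = (329 × 2140) / (1732 × 188) = 704060 / 325616 = 2.16224
The odds of ovarian cancer are about 2.16 times as high in the carrier group.

2.16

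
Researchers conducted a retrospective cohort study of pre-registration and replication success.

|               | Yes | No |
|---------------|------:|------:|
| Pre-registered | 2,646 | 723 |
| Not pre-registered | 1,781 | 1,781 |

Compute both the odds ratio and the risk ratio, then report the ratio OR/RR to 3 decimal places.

2.330

Cells: a = 2646, b = 723, c = 1781, d = 1781.
OR = (2646·1781)/(723·1781) = 4712526/1287663 = 3.65975
Risk in exposed = 2646/3369 = 0.78540; risk in unexposed = 1781/3562 = 0.50000; RR = 1.57079
OR/RR = 3.65975 / 1.57079 = 2.32988
The outcome is not rare, so the OR lies further from 1 than the RR.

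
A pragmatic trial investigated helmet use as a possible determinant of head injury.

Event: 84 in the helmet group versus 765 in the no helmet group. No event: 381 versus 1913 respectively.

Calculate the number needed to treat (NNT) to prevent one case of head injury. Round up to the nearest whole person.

Risk in treated group = 84/465 = 0.18065; risk in control = 765/2678 = 0.28566.
Absolute risk reduction = 0.28566 − 0.18065 = 0.10502
NNT = 1 / ARR = 1 / 0.10502 = 9.522 → round up → 10

10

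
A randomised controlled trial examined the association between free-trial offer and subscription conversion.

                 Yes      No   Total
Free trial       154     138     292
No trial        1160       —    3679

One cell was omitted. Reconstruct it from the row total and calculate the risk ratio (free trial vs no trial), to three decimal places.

The missing cell is in the unexposed row: 3679 − 1160 = 2519.
So a = 154, b = 138, c = 1160, d = 2519.
RR = [a/(a+b)] / [c/(c+d)] = (154/292) / (1160/3679) = 0.52740/0.31530 = 1.67267

1.673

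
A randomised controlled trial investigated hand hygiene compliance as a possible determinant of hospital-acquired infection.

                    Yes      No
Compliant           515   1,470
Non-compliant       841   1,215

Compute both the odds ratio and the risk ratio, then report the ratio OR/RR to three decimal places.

0.798

Cells: a = 515, b = 1470, c = 841, d = 1215.
OR = (515·1215)/(1470·841) = 625725/1236270 = 0.50614
Risk in exposed = 515/1985 = 0.25945; risk in unexposed = 841/2056 = 0.40905; RR = 0.63427
OR/RR = 0.50614 / 0.63427 = 0.79799
The outcome is not rare, so the OR lies further from 1 than the RR.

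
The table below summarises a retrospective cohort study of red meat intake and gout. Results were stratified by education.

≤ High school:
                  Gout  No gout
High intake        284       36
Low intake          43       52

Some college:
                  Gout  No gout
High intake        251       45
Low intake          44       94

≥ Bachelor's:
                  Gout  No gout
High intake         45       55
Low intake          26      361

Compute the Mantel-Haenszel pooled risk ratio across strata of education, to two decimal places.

RR_MH = Σ(aᵢ·n₀ᵢ/nᵢ) / Σ(cᵢ·n₁ᵢ/nᵢ), with n₁ᵢ = aᵢ+bᵢ (exposed), n₀ᵢ = cᵢ+dᵢ (unexposed), nᵢ = n₁ᵢ+n₀ᵢ.
Stratum 1 (≤ High school): n₁ = 320, n₀ = 95, n = 415; a·n₀/n = 284·95/415 = 65.0120; c·n₁/n = 43·320/415 = 33.1566
Stratum 2 (Some college): n₁ = 296, n₀ = 138, n = 434; a·n₀/n = 251·138/434 = 79.8111; c·n₁/n = 44·296/434 = 30.0092
Stratum 3 (≥ Bachelor's): n₁ = 100, n₀ = 387, n = 487; a·n₀/n = 45·387/487 = 35.7598; c·n₁/n = 26·100/487 = 5.3388
RR_MH = (65.0120 + 79.8111 + 35.7598) / (33.1566 + 30.0092 + 5.3388) = 180.5829 / 68.5047 = 2.63607

2.64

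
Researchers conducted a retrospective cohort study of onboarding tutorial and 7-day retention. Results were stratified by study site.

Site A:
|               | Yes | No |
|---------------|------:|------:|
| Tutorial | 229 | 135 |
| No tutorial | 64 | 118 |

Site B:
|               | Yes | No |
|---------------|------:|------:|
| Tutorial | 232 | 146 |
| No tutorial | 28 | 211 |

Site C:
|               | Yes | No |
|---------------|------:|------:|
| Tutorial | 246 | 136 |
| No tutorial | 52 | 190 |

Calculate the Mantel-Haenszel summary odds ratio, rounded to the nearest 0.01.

OR_MH = Σ(aᵢdᵢ/nᵢ) / Σ(bᵢcᵢ/nᵢ), where nᵢ is the stratum total.
Stratum 1 (Site A): n = 546; a·d/n = 229·118/546 = 49.4908; b·c/n = 135·64/546 = 15.8242
Stratum 2 (Site B): n = 617; a·d/n = 232·211/617 = 79.3387; b·c/n = 146·28/617 = 6.6256
Stratum 3 (Site C): n = 624; a·d/n = 246·190/624 = 74.9038; b·c/n = 136·52/624 = 11.3333
OR_MH = (49.4908 + 79.3387 + 74.9038) / (15.8242 + 6.6256 + 11.3333) = 203.7334 / 33.7831 = 6.03063

6.03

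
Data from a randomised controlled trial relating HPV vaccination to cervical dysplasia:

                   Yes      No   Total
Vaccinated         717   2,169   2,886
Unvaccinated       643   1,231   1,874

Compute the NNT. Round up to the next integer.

11

Risk in treated group = 717/2886 = 0.24844; risk in control = 643/1874 = 0.34312.
Absolute risk reduction = 0.34312 − 0.24844 = 0.09468
NNT = 1 / ARR = 1 / 0.09468 = 10.562 → round up → 11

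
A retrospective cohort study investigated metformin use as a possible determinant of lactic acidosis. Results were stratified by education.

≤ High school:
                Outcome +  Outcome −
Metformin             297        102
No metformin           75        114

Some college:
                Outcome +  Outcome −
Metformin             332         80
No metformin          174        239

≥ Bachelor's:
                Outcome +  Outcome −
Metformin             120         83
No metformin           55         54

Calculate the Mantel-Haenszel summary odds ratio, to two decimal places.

OR_MH = Σ(aᵢdᵢ/nᵢ) / Σ(bᵢcᵢ/nᵢ), where nᵢ is the stratum total.
Stratum 1 (≤ High school): n = 588; a·d/n = 297·114/588 = 57.5816; b·c/n = 102·75/588 = 13.0102
Stratum 2 (Some college): n = 825; a·d/n = 332·239/825 = 96.1794; b·c/n = 80·174/825 = 16.8727
Stratum 3 (≥ Bachelor's): n = 312; a·d/n = 120·54/312 = 20.7692; b·c/n = 83·55/312 = 14.6314
OR_MH = (57.5816 + 96.1794 + 20.7692) / (13.0102 + 16.8727 + 14.6314) = 174.5303 / 44.5143 = 3.92076

3.92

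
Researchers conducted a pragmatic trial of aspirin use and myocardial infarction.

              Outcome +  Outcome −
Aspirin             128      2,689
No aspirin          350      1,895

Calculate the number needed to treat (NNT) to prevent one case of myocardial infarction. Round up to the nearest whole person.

Risk in treated group = 128/2817 = 0.04544; risk in control = 350/2245 = 0.15590.
Absolute risk reduction = 0.15590 − 0.04544 = 0.11046
NNT = 1 / ARR = 1 / 0.11046 = 9.053 → round up → 10

10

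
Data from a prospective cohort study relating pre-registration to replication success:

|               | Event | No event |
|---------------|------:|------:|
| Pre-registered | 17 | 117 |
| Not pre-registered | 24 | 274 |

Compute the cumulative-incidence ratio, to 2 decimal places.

1.58

Cells: a = 17, b = 117, c = 24, d = 274.
Risk in exposed = 17/134 = 0.12687; risk in unexposed = 24/298 = 0.08054.
RR = 0.12687 / 0.08054 = 1.57525
The risk among the exposed is 1.58 times that among the unexposed.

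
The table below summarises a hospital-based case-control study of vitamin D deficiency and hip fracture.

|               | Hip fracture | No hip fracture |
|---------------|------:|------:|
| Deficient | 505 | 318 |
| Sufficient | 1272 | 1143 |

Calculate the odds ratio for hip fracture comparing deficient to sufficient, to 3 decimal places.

1.427

Cells: a = 505, b = 318, c = 1272, d = 1143.
OR = (a·d)/(b·c) = (505 × 1143) / (318 × 1272) = 577215 / 404496 = 1.42700
The odds of hip fracture are about 1.43 times as high in the deficient group.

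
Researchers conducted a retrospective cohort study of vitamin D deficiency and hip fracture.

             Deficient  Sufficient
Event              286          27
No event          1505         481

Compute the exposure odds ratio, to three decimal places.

Reading the table with exposure as columns: a = 286 (Deficient, case), b = 1505 (Deficient, non-case), c = 27 (Sufficient, case), d = 481.
OR = (a·d)/(b·c) = (286 × 481) / (1505 × 27) = 137566 / 40635 = 3.38541
The odds of hip fracture are about 3.39 times as high in the deficient group.

3.385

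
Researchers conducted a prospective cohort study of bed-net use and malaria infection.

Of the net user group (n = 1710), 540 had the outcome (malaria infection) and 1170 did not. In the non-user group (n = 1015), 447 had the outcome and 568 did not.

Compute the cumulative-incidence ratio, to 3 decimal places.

0.717

From the description: a = 540, b = 1170, c = 447, d = 568.
Risk in exposed = 540/1710 = 0.31579; risk in unexposed = 447/1015 = 0.44039.
RR = 0.31579 / 0.44039 = 0.71706
The risk is 28% lower among the exposed than among the unexposed.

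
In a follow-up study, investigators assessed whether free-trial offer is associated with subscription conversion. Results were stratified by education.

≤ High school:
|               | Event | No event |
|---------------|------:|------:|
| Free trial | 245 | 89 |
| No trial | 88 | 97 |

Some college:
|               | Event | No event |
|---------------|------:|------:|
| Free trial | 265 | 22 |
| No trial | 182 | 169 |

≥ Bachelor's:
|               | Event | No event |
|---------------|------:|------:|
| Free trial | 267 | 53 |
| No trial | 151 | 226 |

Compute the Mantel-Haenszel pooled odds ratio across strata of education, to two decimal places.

OR_MH = Σ(aᵢdᵢ/nᵢ) / Σ(bᵢcᵢ/nᵢ), where nᵢ is the stratum total.
Stratum 1 (≤ High school): n = 519; a·d/n = 245·97/519 = 45.7900; b·c/n = 89·88/519 = 15.0906
Stratum 2 (Some college): n = 638; a·d/n = 265·169/638 = 70.1959; b·c/n = 22·182/638 = 6.2759
Stratum 3 (≥ Bachelor's): n = 697; a·d/n = 267·226/697 = 86.5739; b·c/n = 53·151/697 = 11.4821
OR_MH = (45.7900 + 70.1959 + 86.5739) / (15.0906 + 6.2759 + 11.4821) = 202.5598 / 32.8485 = 6.16649

6.17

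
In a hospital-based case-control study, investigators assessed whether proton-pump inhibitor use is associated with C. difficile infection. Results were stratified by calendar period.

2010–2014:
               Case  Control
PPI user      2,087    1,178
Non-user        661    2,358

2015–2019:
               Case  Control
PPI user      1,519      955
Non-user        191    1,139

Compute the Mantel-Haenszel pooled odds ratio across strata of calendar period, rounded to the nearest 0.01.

7.20

OR_MH = Σ(aᵢdᵢ/nᵢ) / Σ(bᵢcᵢ/nᵢ), where nᵢ is the stratum total.
Stratum 1 (2010–2014): n = 6284; a·d/n = 2087·2358/6284 = 783.1232; b·c/n = 1178·661/6284 = 123.9112
Stratum 2 (2015–2019): n = 3804; a·d/n = 1519·1139/3804 = 454.8215; b·c/n = 955·191/3804 = 47.9508
OR_MH = (783.1232 + 454.8215) / (123.9112 + 47.9508) = 1237.9447 / 171.8620 = 7.20313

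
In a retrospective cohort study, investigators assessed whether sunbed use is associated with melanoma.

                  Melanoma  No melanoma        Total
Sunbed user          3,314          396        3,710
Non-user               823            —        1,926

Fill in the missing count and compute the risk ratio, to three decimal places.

2.090

The missing cell is in the unexposed row: 1926 − 823 = 1103.
So a = 3314, b = 396, c = 823, d = 1103.
RR = [a/(a+b)] / [c/(c+d)] = (3314/3710) / (823/1926) = 0.89326/0.42731 = 2.09043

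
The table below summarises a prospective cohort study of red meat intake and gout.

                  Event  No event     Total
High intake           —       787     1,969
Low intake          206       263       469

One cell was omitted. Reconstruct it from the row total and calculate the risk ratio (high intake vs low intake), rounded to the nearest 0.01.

The missing cell is in the exposed row: 1969 − 787 = 1182.
So a = 1182, b = 787, c = 206, d = 263.
RR = [a/(a+b)] / [c/(c+d)] = (1182/1969) / (206/469) = 0.60030/0.43923 = 1.36671

1.37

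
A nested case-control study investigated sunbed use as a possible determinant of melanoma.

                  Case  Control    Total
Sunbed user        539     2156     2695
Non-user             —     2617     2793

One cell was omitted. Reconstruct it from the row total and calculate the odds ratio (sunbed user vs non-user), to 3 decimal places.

The missing cell is in the unexposed row: 2793 − 2617 = 176.
So a = 539, b = 2156, c = 176, d = 2617.
OR = (a·d)/(b·c) = (539 × 2617) / (2156 × 176) = 1410563 / 379456 = 3.71733

3.717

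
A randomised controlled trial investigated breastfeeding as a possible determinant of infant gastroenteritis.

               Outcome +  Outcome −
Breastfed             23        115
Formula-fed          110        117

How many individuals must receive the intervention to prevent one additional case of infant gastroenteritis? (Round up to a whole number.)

Risk in treated group = 23/138 = 0.16667; risk in control = 110/227 = 0.48458.
Absolute risk reduction = 0.48458 − 0.16667 = 0.31791
NNT = 1 / ARR = 1 / 0.31791 = 3.145 → round up → 4

4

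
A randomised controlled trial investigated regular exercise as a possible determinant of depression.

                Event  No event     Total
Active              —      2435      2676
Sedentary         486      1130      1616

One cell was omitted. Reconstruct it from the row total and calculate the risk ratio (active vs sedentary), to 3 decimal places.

The missing cell is in the exposed row: 2676 − 2435 = 241.
So a = 241, b = 2435, c = 486, d = 1130.
RR = [a/(a+b)] / [c/(c+d)] = (241/2676) / (486/1616) = 0.09006/0.30074 = 0.29946

0.299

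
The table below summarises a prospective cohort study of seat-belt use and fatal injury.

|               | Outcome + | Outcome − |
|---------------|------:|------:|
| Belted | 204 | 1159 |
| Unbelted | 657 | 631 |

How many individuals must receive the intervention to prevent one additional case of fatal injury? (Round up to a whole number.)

3

Risk in treated group = 204/1363 = 0.14967; risk in control = 657/1288 = 0.51009.
Absolute risk reduction = 0.51009 − 0.14967 = 0.36042
NNT = 1 / ARR = 1 / 0.36042 = 2.775 → round up → 3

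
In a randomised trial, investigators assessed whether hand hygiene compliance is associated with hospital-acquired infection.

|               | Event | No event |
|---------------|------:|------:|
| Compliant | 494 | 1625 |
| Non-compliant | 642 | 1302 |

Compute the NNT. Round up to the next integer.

11

Risk in treated group = 494/2119 = 0.23313; risk in control = 642/1944 = 0.33025.
Absolute risk reduction = 0.33025 − 0.23313 = 0.09712
NNT = 1 / ARR = 1 / 0.09712 = 10.297 → round up → 11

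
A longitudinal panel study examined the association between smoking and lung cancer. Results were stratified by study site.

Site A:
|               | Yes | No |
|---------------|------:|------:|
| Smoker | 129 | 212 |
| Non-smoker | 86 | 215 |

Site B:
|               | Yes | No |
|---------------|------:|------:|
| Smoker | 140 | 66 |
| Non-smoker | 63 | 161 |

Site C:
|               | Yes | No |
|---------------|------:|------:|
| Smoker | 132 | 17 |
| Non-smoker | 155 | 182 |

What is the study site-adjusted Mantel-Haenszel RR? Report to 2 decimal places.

1.82

RR_MH = Σ(aᵢ·n₀ᵢ/nᵢ) / Σ(cᵢ·n₁ᵢ/nᵢ), with n₁ᵢ = aᵢ+bᵢ (exposed), n₀ᵢ = cᵢ+dᵢ (unexposed), nᵢ = n₁ᵢ+n₀ᵢ.
Stratum 1 (Site A): n₁ = 341, n₀ = 301, n = 642; a·n₀/n = 129·301/642 = 60.4813; c·n₁/n = 86·341/642 = 45.6791
Stratum 2 (Site B): n₁ = 206, n₀ = 224, n = 430; a·n₀/n = 140·224/430 = 72.9302; c·n₁/n = 63·206/430 = 30.1814
Stratum 3 (Site C): n₁ = 149, n₀ = 337, n = 486; a·n₀/n = 132·337/486 = 91.5309; c·n₁/n = 155·149/486 = 47.5206
RR_MH = (60.4813 + 72.9302 + 91.5309) / (45.6791 + 30.1814 + 47.5206) = 224.9424 / 123.3811 = 1.82315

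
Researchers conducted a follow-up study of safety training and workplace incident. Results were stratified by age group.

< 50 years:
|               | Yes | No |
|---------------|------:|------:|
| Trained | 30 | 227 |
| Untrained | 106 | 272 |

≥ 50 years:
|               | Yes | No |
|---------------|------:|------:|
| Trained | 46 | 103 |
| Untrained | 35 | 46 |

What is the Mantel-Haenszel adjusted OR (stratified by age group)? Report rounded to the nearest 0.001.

0.412

OR_MH = Σ(aᵢdᵢ/nᵢ) / Σ(bᵢcᵢ/nᵢ), where nᵢ is the stratum total.
Stratum 1 (< 50 years): n = 635; a·d/n = 30·272/635 = 12.8504; b·c/n = 227·106/635 = 37.8929
Stratum 2 (≥ 50 years): n = 230; a·d/n = 46·46/230 = 9.2000; b·c/n = 103·35/230 = 15.6739
OR_MH = (12.8504 + 9.2000) / (37.8929 + 15.6739) = 22.0504 / 53.5668 = 0.41164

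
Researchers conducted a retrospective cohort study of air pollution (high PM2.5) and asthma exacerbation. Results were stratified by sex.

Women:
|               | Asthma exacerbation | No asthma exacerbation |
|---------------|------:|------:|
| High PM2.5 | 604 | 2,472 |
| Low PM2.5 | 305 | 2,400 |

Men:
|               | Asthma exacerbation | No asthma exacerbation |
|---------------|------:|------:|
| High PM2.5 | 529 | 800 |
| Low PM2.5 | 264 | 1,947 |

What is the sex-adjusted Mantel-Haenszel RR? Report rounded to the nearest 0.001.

2.345

RR_MH = Σ(aᵢ·n₀ᵢ/nᵢ) / Σ(cᵢ·n₁ᵢ/nᵢ), with n₁ᵢ = aᵢ+bᵢ (exposed), n₀ᵢ = cᵢ+dᵢ (unexposed), nᵢ = n₁ᵢ+n₀ᵢ.
Stratum 1 (Women): n₁ = 3076, n₀ = 2705, n = 5781; a·n₀/n = 604·2705/5781 = 282.6189; c·n₁/n = 305·3076/5781 = 162.2868
Stratum 2 (Men): n₁ = 1329, n₀ = 2211, n = 3540; a·n₀/n = 529·2211/3540 = 330.4008; c·n₁/n = 264·1329/3540 = 99.1119
RR_MH = (282.6189 + 330.4008) / (162.2868 + 99.1119) = 613.0198 / 261.3987 = 2.34515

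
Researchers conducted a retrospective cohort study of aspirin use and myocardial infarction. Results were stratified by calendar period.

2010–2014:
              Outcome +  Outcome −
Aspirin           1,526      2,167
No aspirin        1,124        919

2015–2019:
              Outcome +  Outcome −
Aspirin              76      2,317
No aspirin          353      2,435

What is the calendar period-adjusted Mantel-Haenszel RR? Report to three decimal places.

0.659

RR_MH = Σ(aᵢ·n₀ᵢ/nᵢ) / Σ(cᵢ·n₁ᵢ/nᵢ), with n₁ᵢ = aᵢ+bᵢ (exposed), n₀ᵢ = cᵢ+dᵢ (unexposed), nᵢ = n₁ᵢ+n₀ᵢ.
Stratum 1 (2010–2014): n₁ = 3693, n₀ = 2043, n = 5736; a·n₀/n = 1526·2043/5736 = 543.5178; c·n₁/n = 1124·3693/5736 = 723.6632
Stratum 2 (2015–2019): n₁ = 2393, n₀ = 2788, n = 5181; a·n₀/n = 76·2788/5181 = 40.8971; c·n₁/n = 353·2393/5181 = 163.0436
RR_MH = (543.5178 + 40.8971) / (723.6632 + 163.0436) = 584.4149 / 886.7068 = 0.65908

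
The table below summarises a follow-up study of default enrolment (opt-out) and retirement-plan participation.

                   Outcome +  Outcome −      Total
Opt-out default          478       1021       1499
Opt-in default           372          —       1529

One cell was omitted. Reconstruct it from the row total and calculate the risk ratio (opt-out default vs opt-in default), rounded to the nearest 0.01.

1.31

The missing cell is in the unexposed row: 1529 − 372 = 1157.
So a = 478, b = 1021, c = 372, d = 1157.
RR = [a/(a+b)] / [c/(c+d)] = (478/1499) / (372/1529) = 0.31888/0.24330 = 1.31066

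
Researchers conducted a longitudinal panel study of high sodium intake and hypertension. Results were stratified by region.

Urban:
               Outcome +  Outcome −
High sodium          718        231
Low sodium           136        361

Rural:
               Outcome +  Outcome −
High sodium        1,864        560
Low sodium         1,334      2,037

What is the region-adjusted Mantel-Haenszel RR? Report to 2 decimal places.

RR_MH = Σ(aᵢ·n₀ᵢ/nᵢ) / Σ(cᵢ·n₁ᵢ/nᵢ), with n₁ᵢ = aᵢ+bᵢ (exposed), n₀ᵢ = cᵢ+dᵢ (unexposed), nᵢ = n₁ᵢ+n₀ᵢ.
Stratum 1 (Urban): n₁ = 949, n₀ = 497, n = 1446; a·n₀/n = 718·497/1446 = 246.7815; c·n₁/n = 136·949/1446 = 89.2559
Stratum 2 (Rural): n₁ = 2424, n₀ = 3371, n = 5795; a·n₀/n = 1864·3371/5795 = 1084.3044; c·n₁/n = 1334·2424/5795 = 558.0010
RR_MH = (246.7815 + 1084.3044) / (89.2559 + 558.0010) = 1331.0859 / 647.2569 = 2.05650

2.06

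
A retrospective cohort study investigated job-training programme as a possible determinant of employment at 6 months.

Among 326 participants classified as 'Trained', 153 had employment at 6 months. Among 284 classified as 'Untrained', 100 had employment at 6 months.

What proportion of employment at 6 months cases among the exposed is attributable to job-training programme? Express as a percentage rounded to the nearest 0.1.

25.0

From the description: a = 153, b = 173, c = 100, d = 184.
Risk in exposed = 153/326 = 0.46933; risk in unexposed = 100/284 = 0.35211.
RR = 0.46933/0.35211 = 1.33288
AR% = (RR − 1)/RR × 100 = (1.33288 − 1)/1.33288 × 100 = 24.9747%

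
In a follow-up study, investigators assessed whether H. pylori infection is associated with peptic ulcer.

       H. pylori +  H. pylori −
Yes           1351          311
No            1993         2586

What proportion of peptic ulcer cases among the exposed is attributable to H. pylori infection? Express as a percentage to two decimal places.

73.43

Reading the table with exposure as columns: a = 1351 (H. pylori +, case), b = 1993 (H. pylori +, non-case), c = 311 (H. pylori −, case), d = 2586.
Risk in exposed = 1351/3344 = 0.40401; risk in unexposed = 311/2897 = 0.10735.
RR = 0.40401/0.10735 = 3.76337
AR% = (RR − 1)/RR × 100 = (3.76337 − 1)/3.76337 × 100 = 73.4281%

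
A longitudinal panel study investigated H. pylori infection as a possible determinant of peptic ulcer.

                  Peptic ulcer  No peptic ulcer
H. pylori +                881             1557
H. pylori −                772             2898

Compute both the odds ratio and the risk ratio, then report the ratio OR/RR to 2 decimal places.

1.24

Cells: a = 881, b = 1557, c = 772, d = 2898.
OR = (881·2898)/(1557·772) = 2553138/1202004 = 2.12407
Risk in exposed = 881/2438 = 0.36136; risk in unexposed = 772/3670 = 0.21035; RR = 1.71787
OR/RR = 2.12407 / 1.71787 = 1.23645
The outcome is not rare, so the OR lies further from 1 than the RR.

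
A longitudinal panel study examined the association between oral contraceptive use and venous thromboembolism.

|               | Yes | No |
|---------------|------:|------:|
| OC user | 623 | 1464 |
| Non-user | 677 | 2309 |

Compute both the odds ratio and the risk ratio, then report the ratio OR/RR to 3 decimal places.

1.102

Cells: a = 623, b = 1464, c = 677, d = 2309.
OR = (623·2309)/(1464·677) = 1438507/991128 = 1.45138
Risk in exposed = 623/2087 = 0.29851; risk in unexposed = 677/2986 = 0.22672; RR = 1.31664
OR/RR = 1.45138 / 1.31664 = 1.10234
The outcome is not rare, so the OR lies further from 1 than the RR.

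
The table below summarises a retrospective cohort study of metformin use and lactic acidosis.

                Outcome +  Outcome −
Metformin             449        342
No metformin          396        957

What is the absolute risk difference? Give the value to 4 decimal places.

0.2750

Cells: a = 449, b = 342, c = 396, d = 957.
Risk in exposed = 449/791 = 0.567636; risk in unexposed = 396/1353 = 0.292683.
Risk difference = 0.567636 − 0.292683 = 0.274953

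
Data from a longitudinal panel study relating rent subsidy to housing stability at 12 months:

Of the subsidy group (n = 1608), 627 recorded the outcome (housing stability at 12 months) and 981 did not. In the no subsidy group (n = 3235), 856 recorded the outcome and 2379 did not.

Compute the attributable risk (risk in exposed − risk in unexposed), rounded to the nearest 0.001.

From the description: a = 627, b = 981, c = 856, d = 2379.
Risk in exposed = 627/1608 = 0.389925; risk in unexposed = 856/3235 = 0.264606.
Risk difference = 0.389925 − 0.264606 = 0.125319

0.125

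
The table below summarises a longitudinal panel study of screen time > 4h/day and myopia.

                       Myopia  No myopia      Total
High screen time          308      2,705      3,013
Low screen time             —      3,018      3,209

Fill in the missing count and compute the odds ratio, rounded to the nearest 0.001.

The missing cell is in the unexposed row: 3209 − 3018 = 191.
So a = 308, b = 2705, c = 191, d = 3018.
OR = (a·d)/(b·c) = (308 × 3018) / (2705 × 191) = 929544 / 516655 = 1.79916

1.799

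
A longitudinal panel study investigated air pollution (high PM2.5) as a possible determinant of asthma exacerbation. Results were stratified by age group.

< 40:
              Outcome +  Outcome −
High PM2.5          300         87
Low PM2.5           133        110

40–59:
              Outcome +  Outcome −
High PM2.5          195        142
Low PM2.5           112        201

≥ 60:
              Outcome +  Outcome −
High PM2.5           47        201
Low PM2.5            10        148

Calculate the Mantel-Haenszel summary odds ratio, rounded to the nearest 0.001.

2.717

OR_MH = Σ(aᵢdᵢ/nᵢ) / Σ(bᵢcᵢ/nᵢ), where nᵢ is the stratum total.
Stratum 1 (< 40): n = 630; a·d/n = 300·110/630 = 52.3810; b·c/n = 87·133/630 = 18.3667
Stratum 2 (40–59): n = 650; a·d/n = 195·201/650 = 60.3000; b·c/n = 142·112/650 = 24.4677
Stratum 3 (≥ 60): n = 406; a·d/n = 47·148/406 = 17.1330; b·c/n = 201·10/406 = 4.9507
OR_MH = (52.3810 + 60.3000 + 17.1330) / (18.3667 + 24.4677 + 4.9507) = 129.8140 / 47.7851 = 2.71662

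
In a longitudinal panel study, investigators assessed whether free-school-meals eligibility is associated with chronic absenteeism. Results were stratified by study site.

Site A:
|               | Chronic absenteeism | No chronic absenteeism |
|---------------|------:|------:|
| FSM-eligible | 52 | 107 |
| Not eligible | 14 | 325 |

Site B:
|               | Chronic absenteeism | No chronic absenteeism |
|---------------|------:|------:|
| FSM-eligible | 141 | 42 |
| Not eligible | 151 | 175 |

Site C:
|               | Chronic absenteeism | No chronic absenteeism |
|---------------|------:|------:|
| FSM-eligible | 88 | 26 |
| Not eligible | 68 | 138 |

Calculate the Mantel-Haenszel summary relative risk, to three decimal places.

2.197

RR_MH = Σ(aᵢ·n₀ᵢ/nᵢ) / Σ(cᵢ·n₁ᵢ/nᵢ), with n₁ᵢ = aᵢ+bᵢ (exposed), n₀ᵢ = cᵢ+dᵢ (unexposed), nᵢ = n₁ᵢ+n₀ᵢ.
Stratum 1 (Site A): n₁ = 159, n₀ = 339, n = 498; a·n₀/n = 52·339/498 = 35.3976; c·n₁/n = 14·159/498 = 4.4699
Stratum 2 (Site B): n₁ = 183, n₀ = 326, n = 509; a·n₀/n = 141·326/509 = 90.3065; c·n₁/n = 151·183/509 = 54.2888
Stratum 3 (Site C): n₁ = 114, n₀ = 206, n = 320; a·n₀/n = 88·206/320 = 56.6500; c·n₁/n = 68·114/320 = 24.2250
RR_MH = (35.3976 + 90.3065 + 56.6500) / (4.4699 + 54.2888 + 24.2250) = 182.3541 / 82.9837 = 2.19747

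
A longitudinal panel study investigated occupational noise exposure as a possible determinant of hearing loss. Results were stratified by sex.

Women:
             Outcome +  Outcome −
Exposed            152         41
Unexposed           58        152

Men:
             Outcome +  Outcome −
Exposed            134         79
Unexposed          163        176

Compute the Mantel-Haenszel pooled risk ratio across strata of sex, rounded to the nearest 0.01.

RR_MH = Σ(aᵢ·n₀ᵢ/nᵢ) / Σ(cᵢ·n₁ᵢ/nᵢ), with n₁ᵢ = aᵢ+bᵢ (exposed), n₀ᵢ = cᵢ+dᵢ (unexposed), nᵢ = n₁ᵢ+n₀ᵢ.
Stratum 1 (Women): n₁ = 193, n₀ = 210, n = 403; a·n₀/n = 152·210/403 = 79.2060; c·n₁/n = 58·193/403 = 27.7767
Stratum 2 (Men): n₁ = 213, n₀ = 339, n = 552; a·n₀/n = 134·339/552 = 82.2935; c·n₁/n = 163·213/552 = 62.8967
RR_MH = (79.2060 + 82.2935) / (27.7767 + 62.8967) = 161.4994 / 90.6734 = 1.78111

1.78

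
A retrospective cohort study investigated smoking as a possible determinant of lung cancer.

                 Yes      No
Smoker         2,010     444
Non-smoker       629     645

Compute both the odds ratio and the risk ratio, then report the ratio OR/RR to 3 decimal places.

Cells: a = 2010, b = 444, c = 629, d = 645.
OR = (2010·645)/(444·629) = 1296450/279276 = 4.64218
Risk in exposed = 2010/2454 = 0.81907; risk in unexposed = 629/1274 = 0.49372; RR = 1.65898
OR/RR = 4.64218 / 1.65898 = 2.79822
The outcome is not rare, so the OR lies further from 1 than the RR.

2.798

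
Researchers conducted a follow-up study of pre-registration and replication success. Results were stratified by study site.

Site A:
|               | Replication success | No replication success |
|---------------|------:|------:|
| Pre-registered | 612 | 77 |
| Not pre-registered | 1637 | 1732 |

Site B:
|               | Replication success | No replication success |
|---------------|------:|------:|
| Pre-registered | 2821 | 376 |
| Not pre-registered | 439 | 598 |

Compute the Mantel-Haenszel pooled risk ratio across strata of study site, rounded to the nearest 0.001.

RR_MH = Σ(aᵢ·n₀ᵢ/nᵢ) / Σ(cᵢ·n₁ᵢ/nᵢ), with n₁ᵢ = aᵢ+bᵢ (exposed), n₀ᵢ = cᵢ+dᵢ (unexposed), nᵢ = n₁ᵢ+n₀ᵢ.
Stratum 1 (Site A): n₁ = 689, n₀ = 3369, n = 4058; a·n₀/n = 612·3369/4058 = 508.0897; c·n₁/n = 1637·689/4058 = 277.9431
Stratum 2 (Site B): n₁ = 3197, n₀ = 1037, n = 4234; a·n₀/n = 2821·1037/4234 = 690.9251; c·n₁/n = 439·3197/4234 = 331.4792
RR_MH = (508.0897 + 690.9251) / (277.9431 + 331.4792) = 1199.0148 / 609.4223 = 1.96746

1.967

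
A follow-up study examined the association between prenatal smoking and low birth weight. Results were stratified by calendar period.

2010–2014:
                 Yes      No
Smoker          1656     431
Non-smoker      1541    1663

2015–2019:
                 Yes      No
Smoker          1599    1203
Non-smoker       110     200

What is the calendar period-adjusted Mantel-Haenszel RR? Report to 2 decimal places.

1.64

RR_MH = Σ(aᵢ·n₀ᵢ/nᵢ) / Σ(cᵢ·n₁ᵢ/nᵢ), with n₁ᵢ = aᵢ+bᵢ (exposed), n₀ᵢ = cᵢ+dᵢ (unexposed), nᵢ = n₁ᵢ+n₀ᵢ.
Stratum 1 (2010–2014): n₁ = 2087, n₀ = 3204, n = 5291; a·n₀/n = 1656·3204/5291 = 1002.8017; c·n₁/n = 1541·2087/5291 = 607.8373
Stratum 2 (2015–2019): n₁ = 2802, n₀ = 310, n = 3112; a·n₀/n = 1599·310/3112 = 159.2834; c·n₁/n = 110·2802/3112 = 99.0424
RR_MH = (1002.8017 + 159.2834) / (607.8373 + 99.0424) = 1162.0852 / 706.8797 = 1.64396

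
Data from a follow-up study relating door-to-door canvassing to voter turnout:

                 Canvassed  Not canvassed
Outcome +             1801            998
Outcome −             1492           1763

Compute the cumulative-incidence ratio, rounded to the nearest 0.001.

Reading the table with exposure as columns: a = 1801 (Canvassed, case), b = 1492 (Canvassed, non-case), c = 998 (Not canvassed, case), d = 1763.
Risk in exposed = 1801/3293 = 0.54692; risk in unexposed = 998/2761 = 0.36146.
RR = 0.54692 / 0.36146 = 1.51307
The risk among the exposed is 1.51 times that among the unexposed.

1.513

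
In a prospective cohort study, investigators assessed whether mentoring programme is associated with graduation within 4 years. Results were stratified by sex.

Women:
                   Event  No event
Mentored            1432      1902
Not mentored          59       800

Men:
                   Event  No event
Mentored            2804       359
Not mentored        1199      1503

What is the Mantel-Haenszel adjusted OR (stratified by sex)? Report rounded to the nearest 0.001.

9.903

OR_MH = Σ(aᵢdᵢ/nᵢ) / Σ(bᵢcᵢ/nᵢ), where nᵢ is the stratum total.
Stratum 1 (Women): n = 4193; a·d/n = 1432·800/4193 = 273.2173; b·c/n = 1902·59/4193 = 26.7632
Stratum 2 (Men): n = 5865; a·d/n = 2804·1503/5865 = 718.5698; b·c/n = 359·1199/5865 = 73.3915
OR_MH = (273.2173 + 718.5698) / (26.7632 + 73.3915) = 991.7871 / 100.1547 = 9.90256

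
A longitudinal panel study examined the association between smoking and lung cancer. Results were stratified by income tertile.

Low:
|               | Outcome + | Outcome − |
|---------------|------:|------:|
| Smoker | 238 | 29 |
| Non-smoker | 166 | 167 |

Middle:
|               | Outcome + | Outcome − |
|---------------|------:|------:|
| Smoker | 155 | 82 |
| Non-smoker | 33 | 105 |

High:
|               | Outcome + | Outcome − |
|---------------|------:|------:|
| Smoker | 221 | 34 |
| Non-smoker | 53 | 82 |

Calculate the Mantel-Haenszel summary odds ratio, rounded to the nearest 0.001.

OR_MH = Σ(aᵢdᵢ/nᵢ) / Σ(bᵢcᵢ/nᵢ), where nᵢ is the stratum total.
Stratum 1 (Low): n = 600; a·d/n = 238·167/600 = 66.2433; b·c/n = 29·166/600 = 8.0233
Stratum 2 (Middle): n = 375; a·d/n = 155·105/375 = 43.4000; b·c/n = 82·33/375 = 7.2160
Stratum 3 (High): n = 390; a·d/n = 221·82/390 = 46.4667; b·c/n = 34·53/390 = 4.6205
OR_MH = (66.2433 + 43.4000 + 46.4667) / (8.0233 + 7.2160 + 4.6205) = 156.1100 / 19.8598 = 7.86058

7.861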